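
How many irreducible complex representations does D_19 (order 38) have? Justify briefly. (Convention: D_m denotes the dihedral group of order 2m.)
11

The number of irreducible complex representations of a finite group equals its number of conjugacy classes. D_19 has 11 conjugacy classes ((n+3)/2 for n odd), so D_19 (order 38) has exactly 11 irreducible complex representations.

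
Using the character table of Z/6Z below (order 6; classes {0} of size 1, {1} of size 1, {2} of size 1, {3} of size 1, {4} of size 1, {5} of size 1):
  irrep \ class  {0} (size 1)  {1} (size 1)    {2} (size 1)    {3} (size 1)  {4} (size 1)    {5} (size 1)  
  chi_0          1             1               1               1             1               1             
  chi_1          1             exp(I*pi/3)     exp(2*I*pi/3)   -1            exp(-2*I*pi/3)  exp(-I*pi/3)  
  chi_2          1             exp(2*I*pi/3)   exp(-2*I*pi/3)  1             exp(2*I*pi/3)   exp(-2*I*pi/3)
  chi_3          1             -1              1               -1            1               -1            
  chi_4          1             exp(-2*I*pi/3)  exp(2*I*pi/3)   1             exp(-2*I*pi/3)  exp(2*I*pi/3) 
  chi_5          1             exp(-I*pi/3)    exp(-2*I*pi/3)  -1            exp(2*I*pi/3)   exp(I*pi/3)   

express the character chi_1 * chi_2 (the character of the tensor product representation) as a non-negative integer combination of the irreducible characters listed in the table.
chi_1 tensor chi_2 = chi_3 (all other irreducibles have multiplicity 0).

Why: The character of a tensor product is the pointwise product (chi_1 * chi_2)(C) = chi_1(C) * chi_2(C):
  {0}: (1)*(1), {1}: (exp(I*pi/3))*(exp(2*I*pi/3)), {2}: (exp(2*I*pi/3))*(exp(-2*I*pi/3)), {3}: (-1)*(1), {4}: (exp(-2*I*pi/3))*(exp(2*I*pi/3)), {5}: (exp(-I*pi/3))*(exp(-2*I*pi/3))
so (chi_1 * chi_2) takes values
  {0} -> 1, {1} -> -1, {2} -> 1, {3} -> -1, {4} -> 1, {5} -> -1.
Now take the inner product of this character with each irreducible chi from the table, <chi_1*chi_2, chi> = (1/6) sum_C |C| (chi_1*chi_2)(C) conj(chi(C)):
  <chi_1*chi_2, chi_0> = (1/6)[1*(1)*conj(1) + 1*(-1)*conj(1) + 1*(1)*conj(1) + 1*(-1)*conj(1) + 1*(1)*conj(1) + 1*(-1)*conj(1)]
      = (1/6)[(1) + (-1) + (1) + (-1) + (1) + (-1)] = 0/6 = 0
  <chi_1*chi_2, chi_1> = (1/6)[1*(1)*conj(1) + 1*(-1)*conj(exp(I*pi/3)) + 1*(1)*conj(exp(2*I*pi/3)) + 1*(-1)*conj(-1) + 1*(1)*conj(exp(-2*I*pi/3)) + 1*(-1)*conj(exp(-I*pi/3))]
      = (1/6)[(1) + (-exp(-I*pi/3)) + (exp(-2*I*pi/3)) + (1) + (exp(2*I*pi/3)) + (-exp(I*pi/3))] = 0/6 = 0
  <chi_1*chi_2, chi_2> = (1/6)[1*(1)*conj(1) + 1*(-1)*conj(exp(2*I*pi/3)) + 1*(1)*conj(exp(-2*I*pi/3)) + 1*(-1)*conj(1) + 1*(1)*conj(exp(2*I*pi/3)) + 1*(-1)*conj(exp(-2*I*pi/3))]
      = (1/6)[(1) + (-exp(-2*I*pi/3)) + (exp(2*I*pi/3)) + (-1) + (exp(-2*I*pi/3)) + (-exp(2*I*pi/3))] = 0/6 = 0
  <chi_1*chi_2, chi_3> = (1/6)[1*(1)*conj(1) + 1*(-1)*conj(-1) + 1*(1)*conj(1) + 1*(-1)*conj(-1) + 1*(1)*conj(1) + 1*(-1)*conj(-1)]
      = (1/6)[(1) + (1) + (1) + (1) + (1) + (1)] = 6/6 = 1
  <chi_1*chi_2, chi_4> = (1/6)[1*(1)*conj(1) + 1*(-1)*conj(exp(-2*I*pi/3)) + 1*(1)*conj(exp(2*I*pi/3)) + 1*(-1)*conj(1) + 1*(1)*conj(exp(-2*I*pi/3)) + 1*(-1)*conj(exp(2*I*pi/3))]
      = (1/6)[(1) + (-exp(2*I*pi/3)) + (exp(-2*I*pi/3)) + (-1) + (exp(2*I*pi/3)) + (-exp(-2*I*pi/3))] = 0/6 = 0
  <chi_1*chi_2, chi_5> = (1/6)[1*(1)*conj(1) + 1*(-1)*conj(exp(-I*pi/3)) + 1*(1)*conj(exp(-2*I*pi/3)) + 1*(-1)*conj(-1) + 1*(1)*conj(exp(2*I*pi/3)) + 1*(-1)*conj(exp(I*pi/3))]
      = (1/6)[(1) + (-exp(I*pi/3)) + (exp(2*I*pi/3)) + (1) + (exp(-2*I*pi/3)) + (-exp(-I*pi/3))] = 0/6 = 0
(Exp terms are combined using exp(i*s)*conj(exp(i*t)) = exp(i*(s-t)), and sums of them are collapsed using the identity that for every m > 1 the m distinct m-th roots of unity sum to 0, e.g. 1 + exp(2*I*pi/3) + exp(-2*I*pi/3) = 0.)
Hence the multiplicities are chi_3: 1. Dimension check: dim(chi_1)*dim(chi_2) = 1*1 = 1 and sum (mult * dim) = 1*1 = 1.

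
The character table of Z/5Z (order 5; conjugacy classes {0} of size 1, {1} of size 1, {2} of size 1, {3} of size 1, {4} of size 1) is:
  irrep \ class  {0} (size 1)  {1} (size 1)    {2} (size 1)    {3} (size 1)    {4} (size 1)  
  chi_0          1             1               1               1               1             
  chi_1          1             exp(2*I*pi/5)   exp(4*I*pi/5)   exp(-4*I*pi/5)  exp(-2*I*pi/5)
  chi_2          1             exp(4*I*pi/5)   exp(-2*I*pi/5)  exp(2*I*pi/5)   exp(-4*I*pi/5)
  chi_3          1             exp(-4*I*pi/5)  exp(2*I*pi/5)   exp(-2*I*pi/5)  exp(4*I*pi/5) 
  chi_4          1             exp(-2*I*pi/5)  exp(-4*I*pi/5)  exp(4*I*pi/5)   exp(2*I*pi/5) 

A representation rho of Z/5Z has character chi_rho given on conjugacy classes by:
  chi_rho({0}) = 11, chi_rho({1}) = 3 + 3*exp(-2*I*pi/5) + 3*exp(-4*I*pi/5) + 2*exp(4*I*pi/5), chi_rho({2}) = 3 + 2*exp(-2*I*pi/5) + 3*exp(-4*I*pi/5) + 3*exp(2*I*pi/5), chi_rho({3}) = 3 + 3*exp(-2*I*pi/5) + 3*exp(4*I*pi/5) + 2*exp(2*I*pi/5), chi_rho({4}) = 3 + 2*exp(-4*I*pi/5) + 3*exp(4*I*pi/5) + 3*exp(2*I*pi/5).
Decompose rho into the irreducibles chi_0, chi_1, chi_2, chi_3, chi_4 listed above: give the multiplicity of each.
Multiplicities: chi_0: 3, chi_1: 0, chi_2: 2, chi_3: 3, chi_4: 3.

Reasoning: Use <chi_rho, chi> = (1/|G|) sum_C |C| * chi_rho(C) * conj(chi(C)) with |G| = 5 for each irreducible chi in the table:
  <chi_rho, chi_0> = (1/5)[1*(11)*conj(1) + 1*(3 + 3*exp(-2*I*pi/5) + 3*exp(-4*I*pi/5) + 2*exp(4*I*pi/5))*conj(1) + 1*(3 + 2*exp(-2*I*pi/5) + 3*exp(-4*I*pi/5) + 3*exp(2*I*pi/5))*conj(1) + 1*(3 + 3*exp(-2*I*pi/5) + 3*exp(4*I*pi/5) + 2*exp(2*I*pi/5))*conj(1) + 1*(3 + 2*exp(-4*I*pi/5) + 3*exp(4*I*pi/5) + 3*exp(2*I*pi/5))*conj(1)]
      = (1/5)[(11) + (3 + 3*exp(-2*I*pi/5) + 3*exp(-4*I*pi/5) + 2*exp(4*I*pi/5)) + (3 + 2*exp(-2*I*pi/5) + 3*exp(-4*I*pi/5) + 3*exp(2*I*pi/5)) + (3 + 3*exp(-2*I*pi/5) + 3*exp(4*I*pi/5) + 2*exp(2*I*pi/5)) + (3 + 2*exp(-4*I*pi/5) + 3*exp(4*I*pi/5) + 3*exp(2*I*pi/5))] = 15/5 = 3
  <chi_rho, chi_1> = (1/5)[1*(11)*conj(1) + 1*(3 + 3*exp(-2*I*pi/5) + 3*exp(-4*I*pi/5) + 2*exp(4*I*pi/5))*conj(exp(2*I*pi/5)) + 1*(3 + 2*exp(-2*I*pi/5) + 3*exp(-4*I*pi/5) + 3*exp(2*I*pi/5))*conj(exp(4*I*pi/5)) + 1*(3 + 3*exp(-2*I*pi/5) + 3*exp(4*I*pi/5) + 2*exp(2*I*pi/5))*conj(exp(-4*I*pi/5)) + 1*(3 + 2*exp(-4*I*pi/5) + 3*exp(4*I*pi/5) + 3*exp(2*I*pi/5))*conj(exp(-2*I*pi/5))]
      = (1/5)[(11) + (3*exp(-2*I*pi/5) + 3*exp(-4*I*pi/5) + 3*exp(4*I*pi/5) + 2*exp(2*I*pi/5)) + (3*exp(-2*I*pi/5) + 3*exp(-4*I*pi/5) + 2*exp(4*I*pi/5) + 3*exp(2*I*pi/5)) + (3*exp(-2*I*pi/5) + 2*exp(-4*I*pi/5) + 3*exp(4*I*pi/5) + 3*exp(2*I*pi/5)) + (2*exp(-2*I*pi/5) + 3*exp(-4*I*pi/5) + 3*exp(4*I*pi/5) + 3*exp(2*I*pi/5))] = 0/5 = 0
  <chi_rho, chi_2> = (1/5)[1*(11)*conj(1) + 1*(3 + 3*exp(-2*I*pi/5) + 3*exp(-4*I*pi/5) + 2*exp(4*I*pi/5))*conj(exp(4*I*pi/5)) + 1*(3 + 2*exp(-2*I*pi/5) + 3*exp(-4*I*pi/5) + 3*exp(2*I*pi/5))*conj(exp(-2*I*pi/5)) + 1*(3 + 3*exp(-2*I*pi/5) + 3*exp(4*I*pi/5) + 2*exp(2*I*pi/5))*conj(exp(2*I*pi/5)) + 1*(3 + 2*exp(-4*I*pi/5) + 3*exp(4*I*pi/5) + 3*exp(2*I*pi/5))*conj(exp(-4*I*pi/5))]
      = (1/5)[(11) + (2 + 3*exp(-4*I*pi/5) + 3*exp(4*I*pi/5) + 3*exp(2*I*pi/5)) + (2 + 3*exp(-2*I*pi/5) + 3*exp(4*I*pi/5) + 3*exp(2*I*pi/5)) + (2 + 3*exp(-2*I*pi/5) + 3*exp(-4*I*pi/5) + 3*exp(2*I*pi/5)) + (2 + 3*exp(-2*I*pi/5) + 3*exp(-4*I*pi/5) + 3*exp(4*I*pi/5))] = 10/5 = 2
  <chi_rho, chi_3> = (1/5)[1*(11)*conj(1) + 1*(3 + 3*exp(-2*I*pi/5) + 3*exp(-4*I*pi/5) + 2*exp(4*I*pi/5))*conj(exp(-4*I*pi/5)) + 1*(3 + 2*exp(-2*I*pi/5) + 3*exp(-4*I*pi/5) + 3*exp(2*I*pi/5))*conj(exp(2*I*pi/5)) + 1*(3 + 3*exp(-2*I*pi/5) + 3*exp(4*I*pi/5) + 2*exp(2*I*pi/5))*conj(exp(-2*I*pi/5)) + 1*(3 + 2*exp(-4*I*pi/5) + 3*exp(4*I*pi/5) + 3*exp(2*I*pi/5))*conj(exp(4*I*pi/5))]
      = (1/5)[(11) + (3 + 2*exp(-2*I*pi/5) + 3*exp(4*I*pi/5) + 3*exp(2*I*pi/5)) + (3 + 3*exp(-2*I*pi/5) + 2*exp(-4*I*pi/5) + 3*exp(4*I*pi/5)) + (3 + 3*exp(-4*I*pi/5) + 2*exp(4*I*pi/5) + 3*exp(2*I*pi/5)) + (3 + 3*exp(-2*I*pi/5) + 3*exp(-4*I*pi/5) + 2*exp(2*I*pi/5))] = 15/5 = 3
  <chi_rho, chi_4> = (1/5)[1*(11)*conj(1) + 1*(3 + 3*exp(-2*I*pi/5) + 3*exp(-4*I*pi/5) + 2*exp(4*I*pi/5))*conj(exp(-2*I*pi/5)) + 1*(3 + 2*exp(-2*I*pi/5) + 3*exp(-4*I*pi/5) + 3*exp(2*I*pi/5))*conj(exp(-4*I*pi/5)) + 1*(3 + 3*exp(-2*I*pi/5) + 3*exp(4*I*pi/5) + 2*exp(2*I*pi/5))*conj(exp(4*I*pi/5)) + 1*(3 + 2*exp(-4*I*pi/5) + 3*exp(4*I*pi/5) + 3*exp(2*I*pi/5))*conj(exp(2*I*pi/5))]
      = (1/5)[(11) + (3 + 3*exp(-2*I*pi/5) + 2*exp(-4*I*pi/5) + 3*exp(2*I*pi/5)) + (3 + 3*exp(-4*I*pi/5) + 3*exp(4*I*pi/5) + 2*exp(2*I*pi/5)) + (3 + 2*exp(-2*I*pi/5) + 3*exp(-4*I*pi/5) + 3*exp(4*I*pi/5)) + (3 + 3*exp(-2*I*pi/5) + 2*exp(4*I*pi/5) + 3*exp(2*I*pi/5))] = 15/5 = 3
(Exp terms are combined using exp(i*s)*conj(exp(i*t)) = exp(i*(s-t)), and sums of them are collapsed using the identity that for every m > 1 the m distinct m-th roots of unity sum to 0, e.g. 1 + exp(2*I*pi/3) + exp(-2*I*pi/3) = 0.)
Dimension check: dim(rho) = sum (mult * dim) = 3*1 + 0*1 + 2*1 + 3*1 + 3*1 = 11 = chi_rho(e) = 11.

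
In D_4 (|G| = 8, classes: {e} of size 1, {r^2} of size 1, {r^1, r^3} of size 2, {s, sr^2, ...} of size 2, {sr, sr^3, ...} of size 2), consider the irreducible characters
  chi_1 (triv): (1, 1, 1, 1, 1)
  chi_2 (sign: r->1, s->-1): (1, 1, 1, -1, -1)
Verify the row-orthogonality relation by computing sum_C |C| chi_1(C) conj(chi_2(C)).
Sum = 0; so <chi_1, chi_2> = 0 (distinct irreducibles are orthogonal).

Justification: Compute term by term over conjugacy classes (|C| * chi_1(C) * conj(chi_2(C))):
  1*(1)*conj(1) + 1*(1)*conj(1) + 2*(1)*conj(1) + 2*(1)*conj(-1) + 2*(1)*conj(-1)
  = (1) + (1) + (2) + (-2) + (-2)
  = 0.
Dividing by |G| = 8 gives 0/8 = 0, matching the row-orthogonality relation <chi_1, chi_2> = [chi_1 = chi_2].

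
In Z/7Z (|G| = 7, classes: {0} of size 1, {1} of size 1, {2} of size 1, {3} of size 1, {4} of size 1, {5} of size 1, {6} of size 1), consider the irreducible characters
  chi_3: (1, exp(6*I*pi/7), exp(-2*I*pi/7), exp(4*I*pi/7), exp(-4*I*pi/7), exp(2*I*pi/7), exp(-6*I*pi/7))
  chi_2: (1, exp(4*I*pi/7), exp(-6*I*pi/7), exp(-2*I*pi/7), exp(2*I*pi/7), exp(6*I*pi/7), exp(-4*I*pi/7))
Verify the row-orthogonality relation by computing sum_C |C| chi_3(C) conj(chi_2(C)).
Sum = 0; so <chi_3, chi_2> = 0 (distinct irreducibles are orthogonal).

Why: Compute term by term over conjugacy classes (|C| * chi_3(C) * conj(chi_2(C))):
  1*(1)*conj(1) + 1*(exp(6*I*pi/7))*conj(exp(4*I*pi/7)) + 1*(exp(-2*I*pi/7))*conj(exp(-6*I*pi/7)) + 1*(exp(4*I*pi/7))*conj(exp(-2*I*pi/7)) + 1*(exp(-4*I*pi/7))*conj(exp(2*I*pi/7)) + 1*(exp(2*I*pi/7))*conj(exp(6*I*pi/7)) + 1*(exp(-6*I*pi/7))*conj(exp(-4*I*pi/7))
  = (1) + (exp(2*I*pi/7)) + (exp(4*I*pi/7)) + (exp(6*I*pi/7)) + (exp(-6*I*pi/7)) + (exp(-4*I*pi/7)) + (exp(-2*I*pi/7))
  = 0.
(Exp terms are combined using exp(i*s)*conj(exp(i*t)) = exp(i*(s-t)), and sums of them are collapsed using the identity that for every m > 1 the m distinct m-th roots of unity sum to 0, e.g. 1 + exp(2*I*pi/3) + exp(-2*I*pi/3) = 0.)
Dividing by |G| = 7 gives 0/7 = 0, matching the row-orthogonality relation <chi_3, chi_2> = [chi_3 = chi_2].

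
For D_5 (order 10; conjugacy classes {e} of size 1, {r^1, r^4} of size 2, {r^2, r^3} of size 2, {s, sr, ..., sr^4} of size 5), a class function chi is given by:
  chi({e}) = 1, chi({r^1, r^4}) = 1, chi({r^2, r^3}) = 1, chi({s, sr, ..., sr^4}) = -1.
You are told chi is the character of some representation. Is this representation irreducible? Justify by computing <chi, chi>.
Irreducible: <chi, chi> = 1.

Details: <chi, chi> = (1/|G|) sum_C |C| * |chi(C)|^2 = (1/10)[1*|1|^2 + 2*|1|^2 + 2*|1|^2 + 5*|-1|^2]
  = (1/10)[(1) + (2) + (2) + (5)] = 10/10 = 1.
A character is irreducible iff <chi, chi> = 1, so this representation is irreducible.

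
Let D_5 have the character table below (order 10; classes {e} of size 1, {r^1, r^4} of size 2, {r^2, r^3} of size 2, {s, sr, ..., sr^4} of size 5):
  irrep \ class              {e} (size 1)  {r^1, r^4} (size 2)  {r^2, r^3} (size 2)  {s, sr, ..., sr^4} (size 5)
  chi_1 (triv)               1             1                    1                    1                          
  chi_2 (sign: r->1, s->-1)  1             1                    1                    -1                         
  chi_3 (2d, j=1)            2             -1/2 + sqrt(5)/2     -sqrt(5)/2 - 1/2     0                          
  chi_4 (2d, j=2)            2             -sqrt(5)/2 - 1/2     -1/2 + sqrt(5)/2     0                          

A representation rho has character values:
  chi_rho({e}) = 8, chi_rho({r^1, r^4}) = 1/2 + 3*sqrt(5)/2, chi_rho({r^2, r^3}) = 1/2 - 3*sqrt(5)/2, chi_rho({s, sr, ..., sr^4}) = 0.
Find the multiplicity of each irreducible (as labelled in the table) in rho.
Multiplicities: chi_1: 1, chi_2: 1, chi_3: 3, chi_4: 0.

Explanation: Use <chi_rho, chi> = (1/|G|) sum_C |C| * chi_rho(C) * conj(chi(C)) with |G| = 10 for each irreducible chi in the table:
  <chi_rho, chi_1> = (1/10)[1*(8)*conj(1) + 2*(1/2 + 3*sqrt(5)/2)*conj(1) + 2*(1/2 - 3*sqrt(5)/2)*conj(1) + 5*(0)*conj(1)]
      = (1/10)[(8) + (1 + 3*sqrt(5)) + (1 - 3*sqrt(5)) + (0)] = 10/10 = 1
  <chi_rho, chi_2> = (1/10)[1*(8)*conj(1) + 2*(1/2 + 3*sqrt(5)/2)*conj(1) + 2*(1/2 - 3*sqrt(5)/2)*conj(1) + 5*(0)*conj(-1)]
      = (1/10)[(8) + (1 + 3*sqrt(5)) + (1 - 3*sqrt(5)) + (0)] = 10/10 = 1
  <chi_rho, chi_3> = (1/10)[1*(8)*conj(2) + 2*(1/2 + 3*sqrt(5)/2)*conj(-1/2 + sqrt(5)/2) + 2*(1/2 - 3*sqrt(5)/2)*conj(-sqrt(5)/2 - 1/2) + 5*(0)*conj(0)]
      = (1/10)[(16) + (7 - sqrt(5)) + (sqrt(5) + 7) + (0)] = 30/10 = 3
  <chi_rho, chi_4> = (1/10)[1*(8)*conj(2) + 2*(1/2 + 3*sqrt(5)/2)*conj(-sqrt(5)/2 - 1/2) + 2*(1/2 - 3*sqrt(5)/2)*conj(-1/2 + sqrt(5)/2) + 5*(0)*conj(0)]
      = (1/10)[(16) + (-8 - 2*sqrt(5)) + (-8 + 2*sqrt(5)) + (0)] = 0/10 = 0
Dimension check: dim(rho) = sum (mult * dim) = 1*1 + 1*1 + 3*2 + 0*2 = 8 = chi_rho(e) = 8.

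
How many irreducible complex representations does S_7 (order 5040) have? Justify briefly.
15

Explanation: The number of irreducible complex representations of a finite group equals its number of conjugacy classes. Conjugacy classes in S_7 correspond to cycle types, i.e. partitions of 7; there are p(7) = 15 of them, so S_7 (order 5040) has exactly 15 irreducible complex representations.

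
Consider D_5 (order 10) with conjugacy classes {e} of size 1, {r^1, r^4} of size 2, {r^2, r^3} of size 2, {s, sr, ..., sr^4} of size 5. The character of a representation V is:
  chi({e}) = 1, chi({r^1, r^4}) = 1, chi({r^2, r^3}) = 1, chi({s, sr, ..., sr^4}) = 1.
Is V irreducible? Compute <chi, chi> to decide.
Irreducible: <chi, chi> = 1.

Working: <chi, chi> = (1/|G|) sum_C |C| * |chi(C)|^2 = (1/10)[1*|1|^2 + 2*|1|^2 + 2*|1|^2 + 5*|1|^2]
  = (1/10)[(1) + (2) + (2) + (5)] = 10/10 = 1.
A character is irreducible iff <chi, chi> = 1, so this representation is irreducible.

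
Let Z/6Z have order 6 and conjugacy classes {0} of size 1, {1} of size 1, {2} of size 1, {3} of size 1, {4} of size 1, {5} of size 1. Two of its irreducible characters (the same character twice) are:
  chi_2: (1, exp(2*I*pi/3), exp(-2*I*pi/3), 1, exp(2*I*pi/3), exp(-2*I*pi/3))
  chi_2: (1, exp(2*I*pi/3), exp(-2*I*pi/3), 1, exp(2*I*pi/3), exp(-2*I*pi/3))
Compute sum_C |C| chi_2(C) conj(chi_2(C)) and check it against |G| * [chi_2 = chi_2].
Sum = 6 = |G| = 6; so <chi_2, chi_2> = 1 (norm-1 confirms irreducibility).

Solution. Compute term by term over conjugacy classes (|C| * chi_2(C) * conj(chi_2(C))):
  1*(1)*conj(1) + 1*(exp(2*I*pi/3))*conj(exp(2*I*pi/3)) + 1*(exp(-2*I*pi/3))*conj(exp(-2*I*pi/3)) + 1*(1)*conj(1) + 1*(exp(2*I*pi/3))*conj(exp(2*I*pi/3)) + 1*(exp(-2*I*pi/3))*conj(exp(-2*I*pi/3))
  = (1) + (1) + (1) + (1) + (1) + (1)
  = 6.
(Exp terms are combined using exp(i*s)*conj(exp(i*t)) = exp(i*(s-t)), and sums of them are collapsed using the identity that for every m > 1 the m distinct m-th roots of unity sum to 0, e.g. 1 + exp(2*I*pi/3) + exp(-2*I*pi/3) = 0.)
Dividing by |G| = 6 gives 6/6 = 1, matching the row-orthogonality relation <chi_2, chi_2> = [chi_2 = chi_2].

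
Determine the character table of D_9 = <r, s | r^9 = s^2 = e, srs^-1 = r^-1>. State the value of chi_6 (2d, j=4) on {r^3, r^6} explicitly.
Conjugacy classes: {e} of size 1, {r^1, r^8} of size 2, {r^2, r^7} of size 2, {r^3, r^6} of size 2, {r^4, r^5} of size 2, {s, sr, ..., sr^8} of size 9.
Character table:
  irrep \ class              {e} (size 1)  {r^1, r^8} (size 2)  {r^2, r^7} (size 2)  {r^3, r^6} (size 2)  {r^4, r^5} (size 2)  {s, sr, ..., sr^8} (size 9)
  chi_1 (triv)               1             1                    1                    1                    1                    1                          
  chi_2 (sign: r->1, s->-1)  1             1                    1                    1                    1                    -1                         
  chi_3 (2d, j=1)            2             2*cos(2*pi/9)        2*cos(4*pi/9)        -1                   -2*cos(pi/9)         0                          
  chi_4 (2d, j=2)            2             2*cos(4*pi/9)        -2*cos(pi/9)         -1                   2*cos(2*pi/9)        0                          
  chi_5 (2d, j=3)            2             -1                   -1                   2                    -1                   0                          
  chi_6 (2d, j=4)            2             -2*cos(pi/9)         2*cos(2*pi/9)        -1                   2*cos(4*pi/9)        0                          

Spot check: chi_6 (2d, j=4) on {r^3, r^6} = -1.

D_9 has order 2*9 = 18 with 6 conjugacy classes, hence 6 irreducibles. Sum of squared dims 1 + 1 + 4 + 4 + 4 + 4 = 18 = |G|. Linear characters come from the abelianisation; the 2-dimensional irreps have character r^k -> 2*cos(2*pi*j*k/9), reflections -> 0.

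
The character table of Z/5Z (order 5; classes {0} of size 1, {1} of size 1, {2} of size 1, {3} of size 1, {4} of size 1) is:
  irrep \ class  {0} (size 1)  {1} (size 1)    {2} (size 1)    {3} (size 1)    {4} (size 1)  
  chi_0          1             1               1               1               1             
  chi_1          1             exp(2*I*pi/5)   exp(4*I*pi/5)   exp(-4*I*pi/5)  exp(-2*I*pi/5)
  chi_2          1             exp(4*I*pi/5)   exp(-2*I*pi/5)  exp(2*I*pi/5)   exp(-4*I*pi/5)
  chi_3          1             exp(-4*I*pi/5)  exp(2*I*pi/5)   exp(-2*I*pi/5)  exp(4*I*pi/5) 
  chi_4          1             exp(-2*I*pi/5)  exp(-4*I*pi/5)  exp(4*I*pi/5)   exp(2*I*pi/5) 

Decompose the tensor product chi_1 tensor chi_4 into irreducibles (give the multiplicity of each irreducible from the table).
chi_1 tensor chi_4 = chi_0 (all other irreducibles have multiplicity 0).

The character of a tensor product is the pointwise product (chi_1 * chi_4)(C) = chi_1(C) * chi_4(C):
  {0}: (1)*(1), {1}: (exp(2*I*pi/5))*(exp(-2*I*pi/5)), {2}: (exp(4*I*pi/5))*(exp(-4*I*pi/5)), {3}: (exp(-4*I*pi/5))*(exp(4*I*pi/5)), {4}: (exp(-2*I*pi/5))*(exp(2*I*pi/5))
so (chi_1 * chi_4) takes values
  {0} -> 1, {1} -> 1, {2} -> 1, {3} -> 1, {4} -> 1.
Now take the inner product of this character with each irreducible chi from the table, <chi_1*chi_4, chi> = (1/5) sum_C |C| (chi_1*chi_4)(C) conj(chi(C)):
  <chi_1*chi_4, chi_0> = (1/5)[1*(1)*conj(1) + 1*(1)*conj(1) + 1*(1)*conj(1) + 1*(1)*conj(1) + 1*(1)*conj(1)]
      = (1/5)[(1) + (1) + (1) + (1) + (1)] = 5/5 = 1
  <chi_1*chi_4, chi_1> = (1/5)[1*(1)*conj(1) + 1*(1)*conj(exp(2*I*pi/5)) + 1*(1)*conj(exp(4*I*pi/5)) + 1*(1)*conj(exp(-4*I*pi/5)) + 1*(1)*conj(exp(-2*I*pi/5))]
      = (1/5)[(1) + (exp(-2*I*pi/5)) + (exp(-4*I*pi/5)) + (exp(4*I*pi/5)) + (exp(2*I*pi/5))] = 0/5 = 0
  <chi_1*chi_4, chi_2> = (1/5)[1*(1)*conj(1) + 1*(1)*conj(exp(4*I*pi/5)) + 1*(1)*conj(exp(-2*I*pi/5)) + 1*(1)*conj(exp(2*I*pi/5)) + 1*(1)*conj(exp(-4*I*pi/5))]
      = (1/5)[(1) + (exp(-4*I*pi/5)) + (exp(2*I*pi/5)) + (exp(-2*I*pi/5)) + (exp(4*I*pi/5))] = 0/5 = 0
  <chi_1*chi_4, chi_3> = (1/5)[1*(1)*conj(1) + 1*(1)*conj(exp(-4*I*pi/5)) + 1*(1)*conj(exp(2*I*pi/5)) + 1*(1)*conj(exp(-2*I*pi/5)) + 1*(1)*conj(exp(4*I*pi/5))]
      = (1/5)[(1) + (exp(4*I*pi/5)) + (exp(-2*I*pi/5)) + (exp(2*I*pi/5)) + (exp(-4*I*pi/5))] = 0/5 = 0
  <chi_1*chi_4, chi_4> = (1/5)[1*(1)*conj(1) + 1*(1)*conj(exp(-2*I*pi/5)) + 1*(1)*conj(exp(-4*I*pi/5)) + 1*(1)*conj(exp(4*I*pi/5)) + 1*(1)*conj(exp(2*I*pi/5))]
      = (1/5)[(1) + (exp(2*I*pi/5)) + (exp(4*I*pi/5)) + (exp(-4*I*pi/5)) + (exp(-2*I*pi/5))] = 0/5 = 0
(Exp terms are combined using exp(i*s)*conj(exp(i*t)) = exp(i*(s-t)), and sums of them are collapsed using the identity that for every m > 1 the m distinct m-th roots of unity sum to 0, e.g. 1 + exp(2*I*pi/3) + exp(-2*I*pi/3) = 0.)
Hence the multiplicities are chi_0: 1. Dimension check: dim(chi_1)*dim(chi_4) = 1*1 = 1 and sum (mult * dim) = 1*1 = 1.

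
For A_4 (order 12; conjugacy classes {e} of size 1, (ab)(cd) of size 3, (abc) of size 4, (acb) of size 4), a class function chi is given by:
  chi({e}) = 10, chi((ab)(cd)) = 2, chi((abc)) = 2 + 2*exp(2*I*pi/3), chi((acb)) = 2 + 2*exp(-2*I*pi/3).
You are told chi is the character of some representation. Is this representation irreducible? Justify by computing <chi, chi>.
Not irreducible (reducible): <chi, chi> = 12 > 1.

Solution. <chi, chi> = (1/|G|) sum_C |C| * |chi(C)|^2 = (1/12)[1*|10|^2 + 3*|2|^2 + 4*|2 + 2*exp(2*I*pi/3)|^2 + 4*|2 + 2*exp(-2*I*pi/3)|^2]
  = (1/12)[(100) + (12) + (16) + (16)] = 144/12 = 12.
(Exp terms are combined using exp(i*s)*conj(exp(i*t)) = exp(i*(s-t)), and sums of them are collapsed using the identity that for every m > 1 the m distinct m-th roots of unity sum to 0, e.g. 1 + exp(2*I*pi/3) + exp(-2*I*pi/3) = 0.)
A character is irreducible iff <chi, chi> = 1, so this representation is reducible.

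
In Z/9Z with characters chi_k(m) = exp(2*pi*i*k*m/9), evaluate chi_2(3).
chi_2(3) = zeta_9^6 = exp(-2*I*pi/3)

Justification: chi_2(3) = zeta_9^(2*3) = zeta_9^6. Since zeta_9^9 = 1, this equals zeta_9^6 = exp(2*pi*i*6/9) = exp(-2*I*pi/3).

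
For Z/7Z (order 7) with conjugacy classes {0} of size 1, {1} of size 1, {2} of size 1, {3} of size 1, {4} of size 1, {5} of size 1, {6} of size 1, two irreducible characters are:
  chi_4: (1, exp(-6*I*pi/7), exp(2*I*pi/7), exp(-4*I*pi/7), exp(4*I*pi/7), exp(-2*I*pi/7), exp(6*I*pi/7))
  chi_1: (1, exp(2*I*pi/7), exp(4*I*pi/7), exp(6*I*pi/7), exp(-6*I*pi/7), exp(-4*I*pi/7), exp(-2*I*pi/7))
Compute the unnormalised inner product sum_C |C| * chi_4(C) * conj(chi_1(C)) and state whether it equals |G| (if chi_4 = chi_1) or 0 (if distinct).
Sum = 0; so <chi_4, chi_1> = 0 (distinct irreducibles are orthogonal).

Explanation: Compute term by term over conjugacy classes (|C| * chi_4(C) * conj(chi_1(C))):
  1*(1)*conj(1) + 1*(exp(-6*I*pi/7))*conj(exp(2*I*pi/7)) + 1*(exp(2*I*pi/7))*conj(exp(4*I*pi/7)) + 1*(exp(-4*I*pi/7))*conj(exp(6*I*pi/7)) + 1*(exp(4*I*pi/7))*conj(exp(-6*I*pi/7)) + 1*(exp(-2*I*pi/7))*conj(exp(-4*I*pi/7)) + 1*(exp(6*I*pi/7))*conj(exp(-2*I*pi/7))
  = (1) + (exp(6*I*pi/7)) + (exp(-2*I*pi/7)) + (exp(4*I*pi/7)) + (exp(-4*I*pi/7)) + (exp(2*I*pi/7)) + (exp(-6*I*pi/7))
  = 0.
(Exp terms are combined using exp(i*s)*conj(exp(i*t)) = exp(i*(s-t)), and sums of them are collapsed using the identity that for every m > 1 the m distinct m-th roots of unity sum to 0, e.g. 1 + exp(2*I*pi/3) + exp(-2*I*pi/3) = 0.)
Dividing by |G| = 7 gives 0/7 = 0, matching the row-orthogonality relation <chi_4, chi_1> = [chi_4 = chi_1].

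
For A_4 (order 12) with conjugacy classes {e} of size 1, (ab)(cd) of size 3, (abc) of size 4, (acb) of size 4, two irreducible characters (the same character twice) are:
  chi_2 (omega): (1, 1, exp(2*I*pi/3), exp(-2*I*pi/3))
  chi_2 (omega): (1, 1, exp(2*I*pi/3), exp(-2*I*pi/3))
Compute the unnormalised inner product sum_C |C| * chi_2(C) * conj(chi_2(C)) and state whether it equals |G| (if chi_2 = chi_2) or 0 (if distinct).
Sum = 12 = |G| = 12; so <chi_2, chi_2> = 1 (norm-1 confirms irreducibility).

Explanation: Compute term by term over conjugacy classes (|C| * chi_2(C) * conj(chi_2(C))):
  1*(1)*conj(1) + 3*(1)*conj(1) + 4*(exp(2*I*pi/3))*conj(exp(2*I*pi/3)) + 4*(exp(-2*I*pi/3))*conj(exp(-2*I*pi/3))
  = (1) + (3) + (4) + (4)
  = 12.
(Exp terms are combined using exp(i*s)*conj(exp(i*t)) = exp(i*(s-t)), and sums of them are collapsed using the identity that for every m > 1 the m distinct m-th roots of unity sum to 0, e.g. 1 + exp(2*I*pi/3) + exp(-2*I*pi/3) = 0.)
Dividing by |G| = 12 gives 12/12 = 1, matching the row-orthogonality relation <chi_2, chi_2> = [chi_2 = chi_2].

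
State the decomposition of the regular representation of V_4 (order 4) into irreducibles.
Each irreducible V_i of dimension d_i appears with multiplicity d_i, i.e. rho_reg = (direct sum over all irreducibles V_i) d_i V_i. The irreducible dimensions for V_4 are 1, 1, 1, 1: 4 irreducibles of dimension 1, each with multiplicity 1. Total dimension 4*1*1 = 4 = |G|.

Proof sketch: General theorem: in the regular representation of a finite group G, each irreducible appears with multiplicity equal to its dimension. Check: dim(rho_reg) = sum d_i^2 = 1 + 1 + 1 + 1 = 4 = |G|.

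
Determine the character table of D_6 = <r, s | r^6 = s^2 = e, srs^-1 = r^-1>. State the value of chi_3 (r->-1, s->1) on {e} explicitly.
Conjugacy classes: {e} of size 1, {r^3} of size 1, {r^1, r^5} of size 2, {r^2, r^4} of size 2, {s, sr^2, ...} of size 3, {sr, sr^3, ...} of size 3.
Character table:
  irrep \ class              {e} (size 1)  {r^3} (size 1)  {r^1, r^5} (size 2)  {r^2, r^4} (size 2)  {s, sr^2, ...} (size 3)  {sr, sr^3, ...} (size 3)
  chi_1 (triv)               1             1               1                    1                    1                        1                       
  chi_2 (sign: r->1, s->-1)  1             1               1                    1                    -1                       -1                      
  chi_3 (r->-1, s->1)        1             -1              -1                   1                    1                        -1                      
  chi_4 (r->-1, s->-1)       1             -1              -1                   1                    -1                       1                       
  chi_5 (2d, j=1)            2             -2              1                    -1                   0                        0                       
  chi_6 (2d, j=2)            2             2               -1                   -1                   0                        0                       

Spot check: chi_3 (r->-1, s->1) on {e} = 1.

Solution. D_6 has order 2*6 = 12 with 6 conjugacy classes, hence 6 irreducibles. Sum of squared dims 1 + 1 + 1 + 1 + 4 + 4 = 12 = |G|. Linear characters come from the abelianisation; the 2-dimensional irreps have character r^k -> 2*cos(2*pi*j*k/6), reflections -> 0.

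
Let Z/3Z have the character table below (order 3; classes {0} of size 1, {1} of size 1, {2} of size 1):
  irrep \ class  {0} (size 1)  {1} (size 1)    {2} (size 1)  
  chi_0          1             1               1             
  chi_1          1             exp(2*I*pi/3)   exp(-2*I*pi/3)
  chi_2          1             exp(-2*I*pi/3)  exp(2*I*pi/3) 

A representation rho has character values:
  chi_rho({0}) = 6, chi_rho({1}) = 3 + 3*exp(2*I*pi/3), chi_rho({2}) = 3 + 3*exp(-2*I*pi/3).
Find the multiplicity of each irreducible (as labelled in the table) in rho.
Multiplicities: chi_0: 3, chi_1: 3, chi_2: 0.

Explanation: Use <chi_rho, chi> = (1/|G|) sum_C |C| * chi_rho(C) * conj(chi(C)) with |G| = 3 for each irreducible chi in the table:
  <chi_rho, chi_0> = (1/3)[1*(6)*conj(1) + 1*(3 + 3*exp(2*I*pi/3))*conj(1) + 1*(3 + 3*exp(-2*I*pi/3))*conj(1)]
      = (1/3)[(6) + (3 + 3*exp(2*I*pi/3)) + (3 + 3*exp(-2*I*pi/3))] = 9/3 = 3
  <chi_rho, chi_1> = (1/3)[1*(6)*conj(1) + 1*(3 + 3*exp(2*I*pi/3))*conj(exp(2*I*pi/3)) + 1*(3 + 3*exp(-2*I*pi/3))*conj(exp(-2*I*pi/3))]
      = (1/3)[(6) + (3 + 3*exp(-2*I*pi/3)) + (3 + 3*exp(2*I*pi/3))] = 9/3 = 3
  <chi_rho, chi_2> = (1/3)[1*(6)*conj(1) + 1*(3 + 3*exp(2*I*pi/3))*conj(exp(-2*I*pi/3)) + 1*(3 + 3*exp(-2*I*pi/3))*conj(exp(2*I*pi/3))]
      = (1/3)[(6) + (-3) + (-3)] = 0/3 = 0
(Exp terms are combined using exp(i*s)*conj(exp(i*t)) = exp(i*(s-t)), and sums of them are collapsed using the identity that for every m > 1 the m distinct m-th roots of unity sum to 0, e.g. 1 + exp(2*I*pi/3) + exp(-2*I*pi/3) = 0.)
Dimension check: dim(rho) = sum (mult * dim) = 3*1 + 3*1 + 0*1 = 6 = chi_rho(e) = 6.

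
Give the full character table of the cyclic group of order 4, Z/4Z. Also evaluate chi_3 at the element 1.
Character table of Z/4Z (irreps indexed chi_0,...,chi_3 with chi_k(m) = zeta_4^(k*m), zeta_4 = exp(2*pi*i/4)):
  irrep \ class  {0} (size 1)  {1} (size 1)  {2} (size 1)  {3} (size 1)
  chi_0          1             1             1             1           
  chi_1          1             I             -1            -I          
  chi_2          1             -1            1             -1          
  chi_3          1             -I            -1            I           

Spot check: chi_3(1) = zeta_4^(3*1) = zeta_4^3 = -I.

Working: Z/4Z is abelian, so all 4 irreducible complex representations are 1-dimensional. They are given by chi_k(m) = zeta_4^(k*m) for k = 0,...,3. Row orthogonality: sum_m chi_k(m) conj(chi_l(m)) = 4 * [k = l].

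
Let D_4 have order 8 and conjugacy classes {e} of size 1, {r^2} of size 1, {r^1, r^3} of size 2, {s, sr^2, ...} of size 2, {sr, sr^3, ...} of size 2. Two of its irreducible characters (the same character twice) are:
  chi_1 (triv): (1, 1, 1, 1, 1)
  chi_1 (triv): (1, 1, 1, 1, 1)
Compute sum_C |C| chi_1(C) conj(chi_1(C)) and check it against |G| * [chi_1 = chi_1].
Sum = 8 = |G| = 8; so <chi_1, chi_1> = 1 (norm-1 confirms irreducibility).

Argument: Compute term by term over conjugacy classes (|C| * chi_1(C) * conj(chi_1(C))):
  1*(1)*conj(1) + 1*(1)*conj(1) + 2*(1)*conj(1) + 2*(1)*conj(1) + 2*(1)*conj(1)
  = (1) + (1) + (2) + (2) + (2)
  = 8.
Dividing by |G| = 8 gives 8/8 = 1, matching the row-orthogonality relation <chi_1, chi_1> = [chi_1 = chi_1].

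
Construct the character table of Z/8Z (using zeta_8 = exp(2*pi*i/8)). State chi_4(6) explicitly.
Character table of Z/8Z (irreps indexed chi_0,...,chi_7 with chi_k(m) = zeta_8^(k*m), zeta_8 = exp(2*pi*i/8)):
  irrep \ class  {0} (size 1)  {1} (size 1)    {2} (size 1)  {3} (size 1)    {4} (size 1)  {5} (size 1)    {6} (size 1)  {7} (size 1)  
  chi_0          1             1               1             1               1             1               1             1             
  chi_1          1             exp(I*pi/4)     I             exp(3*I*pi/4)   -1            exp(-3*I*pi/4)  -I            exp(-I*pi/4)  
  chi_2          1             I               -1            -I              1             I               -1            -I            
  chi_3          1             exp(3*I*pi/4)   -I            exp(I*pi/4)     -1            exp(-I*pi/4)    I             exp(-3*I*pi/4)
  chi_4          1             -1              1             -1              1             -1              1             -1            
  chi_5          1             exp(-3*I*pi/4)  I             exp(-I*pi/4)    -1            exp(I*pi/4)     -I            exp(3*I*pi/4) 
  chi_6          1             -I              -1            I               1             -I              -1            I             
  chi_7          1             exp(-I*pi/4)    -I            exp(-3*I*pi/4)  -1            exp(3*I*pi/4)   I             exp(I*pi/4)   

Spot check: chi_4(6) = zeta_8^(4*6) = zeta_8^24 = 1.

Details: Z/8Z is abelian, so all 8 irreducible complex representations are 1-dimensional. They are given by chi_k(m) = zeta_8^(k*m) for k = 0,...,7. Row orthogonality: sum_m chi_k(m) conj(chi_l(m)) = 8 * [k = l].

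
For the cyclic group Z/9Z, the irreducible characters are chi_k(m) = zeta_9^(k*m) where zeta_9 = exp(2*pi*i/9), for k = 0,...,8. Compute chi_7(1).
chi_7(1) = zeta_9^7 = exp(-4*I*pi/9)

chi_7(1) = zeta_9^(7*1) = zeta_9^7. Since zeta_9^9 = 1, this equals zeta_9^7 = exp(2*pi*i*7/9) = exp(-4*I*pi/9).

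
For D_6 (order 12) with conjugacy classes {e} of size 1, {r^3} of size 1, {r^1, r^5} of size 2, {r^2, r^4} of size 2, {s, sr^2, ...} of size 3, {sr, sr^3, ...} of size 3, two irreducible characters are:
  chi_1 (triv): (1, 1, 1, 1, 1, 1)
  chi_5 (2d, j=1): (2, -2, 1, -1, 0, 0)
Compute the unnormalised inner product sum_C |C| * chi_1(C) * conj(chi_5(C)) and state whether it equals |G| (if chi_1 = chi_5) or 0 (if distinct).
Sum = 0; so <chi_1, chi_5> = 0 (distinct irreducibles are orthogonal).

Justification: Compute term by term over conjugacy classes (|C| * chi_1(C) * conj(chi_5(C))):
  1*(1)*conj(2) + 1*(1)*conj(-2) + 2*(1)*conj(1) + 2*(1)*conj(-1) + 3*(1)*conj(0) + 3*(1)*conj(0)
  = (2) + (-2) + (2) + (-2) + (0) + (0)
  = 0.
Dividing by |G| = 12 gives 0/12 = 0, matching the row-orthogonality relation <chi_1, chi_5> = [chi_1 = chi_5].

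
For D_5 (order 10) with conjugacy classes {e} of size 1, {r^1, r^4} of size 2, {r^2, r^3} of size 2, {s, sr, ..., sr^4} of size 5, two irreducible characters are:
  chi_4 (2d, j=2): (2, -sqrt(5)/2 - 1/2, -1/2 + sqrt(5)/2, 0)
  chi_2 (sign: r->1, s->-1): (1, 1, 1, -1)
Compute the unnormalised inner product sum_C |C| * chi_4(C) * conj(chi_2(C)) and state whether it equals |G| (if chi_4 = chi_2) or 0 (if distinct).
Sum = 0; so <chi_4, chi_2> = 0 (distinct irreducibles are orthogonal).

Why: Compute term by term over conjugacy classes (|C| * chi_4(C) * conj(chi_2(C))):
  1*(2)*conj(1) + 2*(-sqrt(5)/2 - 1/2)*conj(1) + 2*(-1/2 + sqrt(5)/2)*conj(1) + 5*(0)*conj(-1)
  = (2) + (-sqrt(5) - 1) + (-1 + sqrt(5)) + (0)
  = 0.
Dividing by |G| = 10 gives 0/10 = 0, matching the row-orthogonality relation <chi_4, chi_2> = [chi_4 = chi_2].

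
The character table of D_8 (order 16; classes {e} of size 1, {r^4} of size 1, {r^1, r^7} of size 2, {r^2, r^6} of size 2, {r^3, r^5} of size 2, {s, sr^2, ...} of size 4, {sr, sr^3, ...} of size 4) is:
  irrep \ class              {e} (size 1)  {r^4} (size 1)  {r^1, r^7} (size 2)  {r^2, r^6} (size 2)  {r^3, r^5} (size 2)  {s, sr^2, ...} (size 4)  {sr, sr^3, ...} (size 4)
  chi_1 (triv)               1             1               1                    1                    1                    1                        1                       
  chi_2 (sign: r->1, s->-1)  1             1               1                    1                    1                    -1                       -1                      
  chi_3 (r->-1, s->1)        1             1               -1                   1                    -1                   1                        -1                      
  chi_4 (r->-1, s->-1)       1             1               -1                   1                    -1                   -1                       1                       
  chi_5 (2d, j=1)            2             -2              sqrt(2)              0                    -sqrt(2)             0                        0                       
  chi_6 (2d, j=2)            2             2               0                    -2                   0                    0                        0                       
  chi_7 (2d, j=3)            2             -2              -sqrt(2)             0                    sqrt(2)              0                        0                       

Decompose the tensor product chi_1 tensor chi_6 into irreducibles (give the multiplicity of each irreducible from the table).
chi_1 tensor chi_6 = chi_6 (all other irreducibles have multiplicity 0).

Proof sketch: The character of a tensor product is the pointwise product (chi_1 * chi_6)(C) = chi_1(C) * chi_6(C):
  {e}: (1)*(2), {r^4}: (1)*(2), {r^1, r^7}: (1)*(0), {r^2, r^6}: (1)*(-2), {r^3, r^5}: (1)*(0), {s, sr^2, ...}: (1)*(0), {sr, sr^3, ...}: (1)*(0)
so (chi_1 * chi_6) takes values
  {e} -> 2, {r^4} -> 2, {r^1, r^7} -> 0, {r^2, r^6} -> -2, {r^3, r^5} -> 0, {s, sr^2, ...} -> 0, {sr, sr^3, ...} -> 0.
Now take the inner product of this character with each irreducible chi from the table, <chi_1*chi_6, chi> = (1/16) sum_C |C| (chi_1*chi_6)(C) conj(chi(C)):
  <chi_1*chi_6, chi_1> = (1/16)[1*(2)*conj(1) + 1*(2)*conj(1) + 2*(0)*conj(1) + 2*(-2)*conj(1) + 2*(0)*conj(1) + 4*(0)*conj(1) + 4*(0)*conj(1)]
      = (1/16)[(2) + (2) + (0) + (-4) + (0) + (0) + (0)] = 0/16 = 0
  <chi_1*chi_6, chi_2> = (1/16)[1*(2)*conj(1) + 1*(2)*conj(1) + 2*(0)*conj(1) + 2*(-2)*conj(1) + 2*(0)*conj(1) + 4*(0)*conj(-1) + 4*(0)*conj(-1)]
      = (1/16)[(2) + (2) + (0) + (-4) + (0) + (0) + (0)] = 0/16 = 0
  <chi_1*chi_6, chi_3> = (1/16)[1*(2)*conj(1) + 1*(2)*conj(1) + 2*(0)*conj(-1) + 2*(-2)*conj(1) + 2*(0)*conj(-1) + 4*(0)*conj(1) + 4*(0)*conj(-1)]
      = (1/16)[(2) + (2) + (0) + (-4) + (0) + (0) + (0)] = 0/16 = 0
  <chi_1*chi_6, chi_4> = (1/16)[1*(2)*conj(1) + 1*(2)*conj(1) + 2*(0)*conj(-1) + 2*(-2)*conj(1) + 2*(0)*conj(-1) + 4*(0)*conj(-1) + 4*(0)*conj(1)]
      = (1/16)[(2) + (2) + (0) + (-4) + (0) + (0) + (0)] = 0/16 = 0
  <chi_1*chi_6, chi_5> = (1/16)[1*(2)*conj(2) + 1*(2)*conj(-2) + 2*(0)*conj(sqrt(2)) + 2*(-2)*conj(0) + 2*(0)*conj(-sqrt(2)) + 4*(0)*conj(0) + 4*(0)*conj(0)]
      = (1/16)[(4) + (-4) + (0) + (0) + (0) + (0) + (0)] = 0/16 = 0
  <chi_1*chi_6, chi_6> = (1/16)[1*(2)*conj(2) + 1*(2)*conj(2) + 2*(0)*conj(0) + 2*(-2)*conj(-2) + 2*(0)*conj(0) + 4*(0)*conj(0) + 4*(0)*conj(0)]
      = (1/16)[(4) + (4) + (0) + (8) + (0) + (0) + (0)] = 16/16 = 1
  <chi_1*chi_6, chi_7> = (1/16)[1*(2)*conj(2) + 1*(2)*conj(-2) + 2*(0)*conj(-sqrt(2)) + 2*(-2)*conj(0) + 2*(0)*conj(sqrt(2)) + 4*(0)*conj(0) + 4*(0)*conj(0)]
      = (1/16)[(4) + (-4) + (0) + (0) + (0) + (0) + (0)] = 0/16 = 0
Hence the multiplicities are chi_6: 1. Dimension check: dim(chi_1)*dim(chi_6) = 1*2 = 2 and sum (mult * dim) = 1*2 = 2.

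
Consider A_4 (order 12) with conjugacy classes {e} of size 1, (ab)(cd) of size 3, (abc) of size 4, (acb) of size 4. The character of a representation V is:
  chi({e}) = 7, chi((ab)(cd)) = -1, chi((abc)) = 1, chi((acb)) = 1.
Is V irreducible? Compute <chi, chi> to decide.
Not irreducible (reducible): <chi, chi> = 5 > 1.

Details: <chi, chi> = (1/|G|) sum_C |C| * |chi(C)|^2 = (1/12)[1*|7|^2 + 3*|-1|^2 + 4*|1|^2 + 4*|1|^2]
  = (1/12)[(49) + (3) + (4) + (4)] = 60/12 = 5.
(Exp terms are combined using exp(i*s)*conj(exp(i*t)) = exp(i*(s-t)), and sums of them are collapsed using the identity that for every m > 1 the m distinct m-th roots of unity sum to 0, e.g. 1 + exp(2*I*pi/3) + exp(-2*I*pi/3) = 0.)
A character is irreducible iff <chi, chi> = 1, so this representation is reducible.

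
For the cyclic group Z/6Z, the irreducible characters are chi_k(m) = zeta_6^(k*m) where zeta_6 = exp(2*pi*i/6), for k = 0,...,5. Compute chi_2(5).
chi_2(5) = zeta_6^10 = exp(-2*I*pi/3)

Details: chi_2(5) = zeta_6^(2*5) = zeta_6^10. Since zeta_6^6 = 1, this equals zeta_6^4 = exp(2*pi*i*4/6) = exp(-2*I*pi/3).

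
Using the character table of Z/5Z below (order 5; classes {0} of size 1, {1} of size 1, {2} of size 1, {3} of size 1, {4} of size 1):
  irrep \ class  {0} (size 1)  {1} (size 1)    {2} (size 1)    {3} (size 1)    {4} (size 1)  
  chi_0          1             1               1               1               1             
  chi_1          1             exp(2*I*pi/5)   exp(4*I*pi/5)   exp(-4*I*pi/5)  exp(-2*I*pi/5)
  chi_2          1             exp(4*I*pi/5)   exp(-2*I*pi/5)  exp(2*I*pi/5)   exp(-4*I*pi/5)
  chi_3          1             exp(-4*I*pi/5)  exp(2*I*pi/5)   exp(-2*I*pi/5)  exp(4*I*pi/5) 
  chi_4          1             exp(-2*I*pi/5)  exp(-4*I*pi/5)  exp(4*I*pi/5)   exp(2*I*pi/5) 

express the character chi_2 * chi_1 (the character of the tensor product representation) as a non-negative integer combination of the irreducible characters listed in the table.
chi_2 tensor chi_1 = chi_3 (all other irreducibles have multiplicity 0).

Derivation: The character of a tensor product is the pointwise product (chi_2 * chi_1)(C) = chi_2(C) * chi_1(C):
  {0}: (1)*(1), {1}: (exp(4*I*pi/5))*(exp(2*I*pi/5)), {2}: (exp(-2*I*pi/5))*(exp(4*I*pi/5)), {3}: (exp(2*I*pi/5))*(exp(-4*I*pi/5)), {4}: (exp(-4*I*pi/5))*(exp(-2*I*pi/5))
so (chi_2 * chi_1) takes values
  {0} -> 1, {1} -> exp(-4*I*pi/5), {2} -> exp(2*I*pi/5), {3} -> exp(-2*I*pi/5), {4} -> exp(4*I*pi/5).
Now take the inner product of this character with each irreducible chi from the table, <chi_2*chi_1, chi> = (1/5) sum_C |C| (chi_2*chi_1)(C) conj(chi(C)):
  <chi_2*chi_1, chi_0> = (1/5)[1*(1)*conj(1) + 1*(exp(-4*I*pi/5))*conj(1) + 1*(exp(2*I*pi/5))*conj(1) + 1*(exp(-2*I*pi/5))*conj(1) + 1*(exp(4*I*pi/5))*conj(1)]
      = (1/5)[(1) + (exp(-4*I*pi/5)) + (exp(2*I*pi/5)) + (exp(-2*I*pi/5)) + (exp(4*I*pi/5))] = 0/5 = 0
  <chi_2*chi_1, chi_1> = (1/5)[1*(1)*conj(1) + 1*(exp(-4*I*pi/5))*conj(exp(2*I*pi/5)) + 1*(exp(2*I*pi/5))*conj(exp(4*I*pi/5)) + 1*(exp(-2*I*pi/5))*conj(exp(-4*I*pi/5)) + 1*(exp(4*I*pi/5))*conj(exp(-2*I*pi/5))]
      = (1/5)[(1) + (exp(4*I*pi/5)) + (exp(-2*I*pi/5)) + (exp(2*I*pi/5)) + (exp(-4*I*pi/5))] = 0/5 = 0
  <chi_2*chi_1, chi_2> = (1/5)[1*(1)*conj(1) + 1*(exp(-4*I*pi/5))*conj(exp(4*I*pi/5)) + 1*(exp(2*I*pi/5))*conj(exp(-2*I*pi/5)) + 1*(exp(-2*I*pi/5))*conj(exp(2*I*pi/5)) + 1*(exp(4*I*pi/5))*conj(exp(-4*I*pi/5))]
      = (1/5)[(1) + (exp(2*I*pi/5)) + (exp(4*I*pi/5)) + (exp(-4*I*pi/5)) + (exp(-2*I*pi/5))] = 0/5 = 0
  <chi_2*chi_1, chi_3> = (1/5)[1*(1)*conj(1) + 1*(exp(-4*I*pi/5))*conj(exp(-4*I*pi/5)) + 1*(exp(2*I*pi/5))*conj(exp(2*I*pi/5)) + 1*(exp(-2*I*pi/5))*conj(exp(-2*I*pi/5)) + 1*(exp(4*I*pi/5))*conj(exp(4*I*pi/5))]
      = (1/5)[(1) + (1) + (1) + (1) + (1)] = 5/5 = 1
  <chi_2*chi_1, chi_4> = (1/5)[1*(1)*conj(1) + 1*(exp(-4*I*pi/5))*conj(exp(-2*I*pi/5)) + 1*(exp(2*I*pi/5))*conj(exp(-4*I*pi/5)) + 1*(exp(-2*I*pi/5))*conj(exp(4*I*pi/5)) + 1*(exp(4*I*pi/5))*conj(exp(2*I*pi/5))]
      = (1/5)[(1) + (exp(-2*I*pi/5)) + (exp(-4*I*pi/5)) + (exp(4*I*pi/5)) + (exp(2*I*pi/5))] = 0/5 = 0
(Exp terms are combined using exp(i*s)*conj(exp(i*t)) = exp(i*(s-t)), and sums of them are collapsed using the identity that for every m > 1 the m distinct m-th roots of unity sum to 0, e.g. 1 + exp(2*I*pi/3) + exp(-2*I*pi/3) = 0.)
Hence the multiplicities are chi_3: 1. Dimension check: dim(chi_2)*dim(chi_1) = 1*1 = 1 and sum (mult * dim) = 1*1 = 1.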